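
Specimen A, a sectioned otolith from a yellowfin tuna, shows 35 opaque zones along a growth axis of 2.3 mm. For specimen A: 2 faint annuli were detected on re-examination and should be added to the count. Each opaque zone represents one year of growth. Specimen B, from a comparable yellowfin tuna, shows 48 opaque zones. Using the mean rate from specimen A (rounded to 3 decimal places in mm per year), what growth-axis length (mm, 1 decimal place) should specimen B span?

Specimen A: after corrections the count is 35 + 2 = 37 opaque zones.
A: Mean rate = 2.3 mm / 37 years ≈ 0.062 mm per year.
B's length ≈ 0.062 × 48 = 3.0 mm.

3.0 mm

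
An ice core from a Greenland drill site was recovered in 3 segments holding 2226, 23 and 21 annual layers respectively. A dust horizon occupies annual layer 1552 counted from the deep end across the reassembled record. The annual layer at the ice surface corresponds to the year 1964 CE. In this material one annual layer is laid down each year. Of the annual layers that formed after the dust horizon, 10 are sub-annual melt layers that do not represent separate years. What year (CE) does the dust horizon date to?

Total annual layers = 2226 + 23 + 21 = 2270.
Between annual layer 1552 and the ice surface there are 2270 − 1552 = 718 annual layers.
Removing the 10 false annual layers leaves 718 − 10 = 708 true annual layers beyond the dust horizon.
The annual layer at the ice surface is 1964 CE, so the dust horizon dates to 1964 − 708 = 1256 CE.

1256 CE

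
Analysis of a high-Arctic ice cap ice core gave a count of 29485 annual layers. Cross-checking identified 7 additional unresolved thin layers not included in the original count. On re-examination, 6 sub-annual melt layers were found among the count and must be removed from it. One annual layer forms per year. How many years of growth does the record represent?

29486 years

True annual layer count = 29485 − 6 + 7 = 29486.
With a one-to-one annual layer periodicity this is 29486 years.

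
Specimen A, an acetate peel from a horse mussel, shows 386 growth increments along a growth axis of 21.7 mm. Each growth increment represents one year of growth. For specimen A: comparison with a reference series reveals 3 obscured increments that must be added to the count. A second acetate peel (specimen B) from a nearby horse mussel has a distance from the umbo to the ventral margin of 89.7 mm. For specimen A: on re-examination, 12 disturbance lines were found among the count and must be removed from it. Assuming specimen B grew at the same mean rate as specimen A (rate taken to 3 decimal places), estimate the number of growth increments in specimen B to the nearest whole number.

1547 growth increments

Specimen A: adjusted count: 386 − 12 + 3 = 377 growth increments.
A: Extension rate ≈ 21.7 / 377 = 0.058 mm per year.
Specimen B: 89.7 mm / 0.058 mm per year = 1546.55 years ≈ 1547 growth increments.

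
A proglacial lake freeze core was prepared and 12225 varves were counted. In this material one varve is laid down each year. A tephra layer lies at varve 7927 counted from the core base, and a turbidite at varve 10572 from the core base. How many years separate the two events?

2645 years

10572 − 7927 = 2645 varves lie between the two events.
One varve per year makes the interval 2645 years.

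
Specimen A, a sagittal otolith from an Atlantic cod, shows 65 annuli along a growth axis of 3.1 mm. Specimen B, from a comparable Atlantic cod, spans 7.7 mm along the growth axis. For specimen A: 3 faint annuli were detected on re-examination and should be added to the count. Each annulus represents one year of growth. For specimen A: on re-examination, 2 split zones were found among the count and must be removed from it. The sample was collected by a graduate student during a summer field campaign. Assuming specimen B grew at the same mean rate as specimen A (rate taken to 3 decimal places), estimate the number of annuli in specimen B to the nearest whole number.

164 annuli

Specimen A: true annulus count = 65 − 2 + 3 = 66.
A: Extension rate ≈ 3.1 / 66 = 0.047 mm/yr.
For B, 7.7 / 0.047 = 163.83 years ≈ 164 annuli.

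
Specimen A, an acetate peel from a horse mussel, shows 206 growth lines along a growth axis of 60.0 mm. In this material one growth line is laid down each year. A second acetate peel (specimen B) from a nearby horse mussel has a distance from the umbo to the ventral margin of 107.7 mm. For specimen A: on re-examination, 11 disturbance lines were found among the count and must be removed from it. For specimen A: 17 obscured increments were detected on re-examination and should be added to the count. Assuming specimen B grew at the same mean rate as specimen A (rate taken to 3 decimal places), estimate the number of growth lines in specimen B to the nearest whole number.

Specimen A: true growth line count = 206 − 11 + 17 = 212.
A: Mean rate = 60.0 mm / 212 years ≈ 0.283 mm per year.
Specimen B: 107.7 mm / 0.283 mm per year = 380.57 years ≈ 381 growth lines.

381 growth lines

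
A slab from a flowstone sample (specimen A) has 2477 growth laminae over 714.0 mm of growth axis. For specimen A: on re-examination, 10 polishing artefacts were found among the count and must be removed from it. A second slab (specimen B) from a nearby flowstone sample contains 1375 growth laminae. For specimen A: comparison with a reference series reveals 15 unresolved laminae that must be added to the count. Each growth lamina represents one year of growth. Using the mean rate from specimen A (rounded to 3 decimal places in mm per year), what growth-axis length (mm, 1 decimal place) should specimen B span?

396.0 mm

Specimen A: true growth lamina count = 2477 − 10 + 15 = 2482.
A: Extension rate ≈ 714.0 / 2482 = 0.288 mm per year.
Length of B = 0.288 × 1375 = 396.0 mm.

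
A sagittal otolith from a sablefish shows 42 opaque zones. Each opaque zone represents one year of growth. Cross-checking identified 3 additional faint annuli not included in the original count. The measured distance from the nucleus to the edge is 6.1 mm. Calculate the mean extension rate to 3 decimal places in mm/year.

Correcting the raw count gives 42 + 3 = 45 true opaque zones.
6.1 mm over 45 years gives 6.1 / 45 ≈ 0.136 mm/year.

0.136 mm/year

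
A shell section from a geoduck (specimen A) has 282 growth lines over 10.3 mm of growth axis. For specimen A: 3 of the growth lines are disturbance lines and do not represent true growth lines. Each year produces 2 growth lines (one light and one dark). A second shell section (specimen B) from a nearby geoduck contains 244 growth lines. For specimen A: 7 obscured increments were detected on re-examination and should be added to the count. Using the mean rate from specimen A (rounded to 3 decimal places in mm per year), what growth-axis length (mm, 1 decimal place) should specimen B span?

Specimen A: adjusted count: 282 − 3 + 7 = 286 growth lines.
Specimen A: dividing by 2 growth lines per year: 286 / 2 = 143 years.
A: Mean rate = 10.3 mm / 143 years ≈ 0.072 mm per year.
Specimen B: with 2 growth lines per year, 244 / 2 = 122 years. Length of B = 0.072 × 122 = 8.8 mm.

8.8 mm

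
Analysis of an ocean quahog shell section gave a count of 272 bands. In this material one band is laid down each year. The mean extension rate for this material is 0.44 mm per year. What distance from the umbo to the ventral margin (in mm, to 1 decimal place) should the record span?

The record spans 272 years at 0.44 mm per year.
272 years at 0.44 mm/year gives 0.44 × 272 = 119.7 mm.

119.7 mm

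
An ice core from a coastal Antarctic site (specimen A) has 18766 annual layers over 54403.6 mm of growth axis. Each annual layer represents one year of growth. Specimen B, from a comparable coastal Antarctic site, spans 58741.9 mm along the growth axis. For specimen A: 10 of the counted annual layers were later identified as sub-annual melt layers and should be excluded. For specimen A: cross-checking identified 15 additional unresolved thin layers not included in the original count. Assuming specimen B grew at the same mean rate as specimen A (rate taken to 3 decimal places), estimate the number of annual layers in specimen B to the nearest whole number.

Specimen A: true annual layer count = 18766 − 10 + 15 = 18771.
A: Mean rate = 54403.6 mm / 18771 years ≈ 2.898 mm/year.
Specimen B: 58741.9 mm / 2.898 mm per year = 20269.81 years ≈ 20270 annual layers.

20270 annual layers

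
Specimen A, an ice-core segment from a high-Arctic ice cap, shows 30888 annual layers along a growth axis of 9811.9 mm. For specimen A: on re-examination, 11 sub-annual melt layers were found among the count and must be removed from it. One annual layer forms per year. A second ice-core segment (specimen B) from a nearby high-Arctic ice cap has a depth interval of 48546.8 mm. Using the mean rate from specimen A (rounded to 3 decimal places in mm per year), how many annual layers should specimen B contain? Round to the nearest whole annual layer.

152663 annual layers

Specimen A: correcting the raw count gives 30888 − 11 = 30877 true annual layers.
A: Extension rate ≈ 9811.9 / 30877 = 0.318 mm/year.
For B, 48546.8 / 0.318 = 152662.89 years ≈ 152663 annual layers.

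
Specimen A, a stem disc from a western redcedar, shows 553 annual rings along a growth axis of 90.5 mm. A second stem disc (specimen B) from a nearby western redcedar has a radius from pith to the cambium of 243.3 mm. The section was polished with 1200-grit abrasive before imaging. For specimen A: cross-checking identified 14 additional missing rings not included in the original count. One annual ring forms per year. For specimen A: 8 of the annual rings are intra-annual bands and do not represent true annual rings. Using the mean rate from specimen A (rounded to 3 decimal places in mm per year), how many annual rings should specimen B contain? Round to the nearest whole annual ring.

1502 annual rings

Specimen A: true annual ring count = 553 − 8 + 14 = 559.
A: 90.5 mm over 559 years gives 90.5 / 559 ≈ 0.162 mm/year.
Specimen B: 243.3 mm / 0.162 mm per year = 1501.85 years ≈ 1502 annual rings.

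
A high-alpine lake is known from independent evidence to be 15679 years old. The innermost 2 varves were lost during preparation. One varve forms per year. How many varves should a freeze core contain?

Expected varves over 15679 years: 15679.
15679 − 2 missed = 15677 varves expected in the prepared section.

15677 varves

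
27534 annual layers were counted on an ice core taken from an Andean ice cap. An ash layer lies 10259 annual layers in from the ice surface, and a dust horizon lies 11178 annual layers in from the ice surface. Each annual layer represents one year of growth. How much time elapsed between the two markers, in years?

919 yr

Separation: 11178 − 10259 = 919 annual layers.
One annual layer per year makes the interval 919 years.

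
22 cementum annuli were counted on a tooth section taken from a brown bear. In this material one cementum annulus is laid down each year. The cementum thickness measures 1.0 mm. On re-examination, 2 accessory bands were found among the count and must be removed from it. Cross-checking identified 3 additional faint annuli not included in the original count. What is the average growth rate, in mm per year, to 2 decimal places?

0.04 mm per year

Correcting the raw count gives 22 − 2 + 3 = 23 true cementum annuli.
Mean rate = 1.0 mm / 23 years ≈ 0.04 mm per year.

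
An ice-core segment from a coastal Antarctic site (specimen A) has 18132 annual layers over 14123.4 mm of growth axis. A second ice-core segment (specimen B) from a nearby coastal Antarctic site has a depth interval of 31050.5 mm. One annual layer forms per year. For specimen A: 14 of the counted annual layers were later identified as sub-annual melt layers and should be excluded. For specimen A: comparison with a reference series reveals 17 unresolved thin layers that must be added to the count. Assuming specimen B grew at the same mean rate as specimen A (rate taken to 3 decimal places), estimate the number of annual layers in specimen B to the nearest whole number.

39859 annual layers

Specimen A: adjusted count: 18132 − 14 + 17 = 18135 annual layers.
A: 14123.4 mm over 18135 years gives 14123.4 / 18135 ≈ 0.779 mm/year.
Specimen B: 31050.5 mm / 0.779 mm per year = 39859.44 years ≈ 39859 annual layers.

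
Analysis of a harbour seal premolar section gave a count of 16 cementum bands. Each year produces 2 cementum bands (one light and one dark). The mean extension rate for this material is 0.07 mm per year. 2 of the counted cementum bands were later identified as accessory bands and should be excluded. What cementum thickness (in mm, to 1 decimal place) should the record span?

0.5 mm

After corrections the count is 16 − 2 = 14 cementum bands.
14 cementum bands at 2 per year is 14 / 2 = 7 years.
Length ≈ 0.07 × 7 = 0.5 mm.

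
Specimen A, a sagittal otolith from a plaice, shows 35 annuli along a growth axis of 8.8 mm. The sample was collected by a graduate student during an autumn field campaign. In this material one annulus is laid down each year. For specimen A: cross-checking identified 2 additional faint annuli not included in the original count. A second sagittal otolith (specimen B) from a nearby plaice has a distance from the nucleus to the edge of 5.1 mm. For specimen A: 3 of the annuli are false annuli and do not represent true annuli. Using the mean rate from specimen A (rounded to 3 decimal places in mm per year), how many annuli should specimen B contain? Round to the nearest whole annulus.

20 annuli

Specimen A: correcting the raw count gives 35 − 3 + 2 = 34 true annuli.
A: Extension rate ≈ 8.8 / 34 = 0.259 mm per year.
For B, 5.1 / 0.259 = 19.69 years ≈ 20 annuli.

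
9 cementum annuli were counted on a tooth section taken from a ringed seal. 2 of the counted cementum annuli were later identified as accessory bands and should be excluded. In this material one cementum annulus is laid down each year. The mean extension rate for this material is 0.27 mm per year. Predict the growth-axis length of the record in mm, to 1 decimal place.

1.9 mm

Correcting the raw count gives 9 − 2 = 7 true cementum annuli.
Predicted length = 0.27 mm/year × 7 years = 1.9 mm.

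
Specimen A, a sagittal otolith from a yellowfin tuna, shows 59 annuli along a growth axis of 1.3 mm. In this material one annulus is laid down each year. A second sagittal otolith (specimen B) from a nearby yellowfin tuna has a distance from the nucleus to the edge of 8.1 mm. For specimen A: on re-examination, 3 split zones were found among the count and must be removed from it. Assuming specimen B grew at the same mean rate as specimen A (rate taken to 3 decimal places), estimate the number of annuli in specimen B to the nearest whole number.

352 annuli

Specimen A: after corrections the count is 59 − 3 = 56 annuli.
A: 1.3 mm over 56 years gives 1.3 / 56 ≈ 0.023 mm/year.
Specimen B: 8.1 mm / 0.023 mm per year = 352.17 years ≈ 352 annuli.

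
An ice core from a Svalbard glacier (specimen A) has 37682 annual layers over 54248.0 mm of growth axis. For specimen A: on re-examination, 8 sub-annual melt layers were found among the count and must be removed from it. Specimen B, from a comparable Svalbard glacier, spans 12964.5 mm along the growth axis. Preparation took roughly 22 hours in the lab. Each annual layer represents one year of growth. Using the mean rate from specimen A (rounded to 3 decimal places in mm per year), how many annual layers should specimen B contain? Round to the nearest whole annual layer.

Specimen A: adjusted count: 37682 − 8 = 37674 annual layers.
A: 54248.0 mm over 37674 years gives 54248.0 / 37674 ≈ 1.440 mm/yr.
Specimen B: 12964.5 mm / 1.440 mm per year = 9003.12 years ≈ 9003 annual layers.

9003 annual layers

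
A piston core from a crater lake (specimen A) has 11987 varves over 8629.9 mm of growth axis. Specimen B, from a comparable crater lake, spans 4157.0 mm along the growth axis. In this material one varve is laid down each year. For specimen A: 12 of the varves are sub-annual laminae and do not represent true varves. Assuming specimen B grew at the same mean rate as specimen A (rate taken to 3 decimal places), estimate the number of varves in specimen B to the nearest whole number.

Specimen A: true varve count = 11987 − 12 = 11975.
A: Extension rate ≈ 8629.9 / 11975 = 0.721 mm/year.
For B, 4157.0 / 0.721 = 5765.60 years ≈ 5766 varves.

5766 varves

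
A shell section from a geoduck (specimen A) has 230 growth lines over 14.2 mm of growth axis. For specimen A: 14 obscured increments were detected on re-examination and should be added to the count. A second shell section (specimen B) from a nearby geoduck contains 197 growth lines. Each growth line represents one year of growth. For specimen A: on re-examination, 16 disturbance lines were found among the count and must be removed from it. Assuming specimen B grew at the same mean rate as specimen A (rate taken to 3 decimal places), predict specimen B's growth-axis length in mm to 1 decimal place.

12.2 mm

Specimen A: after corrections the count is 230 − 16 + 14 = 228 growth lines.
A: Mean rate = 14.2 mm / 228 years ≈ 0.062 mm/year.
Length of B = 0.062 × 197 = 12.2 mm.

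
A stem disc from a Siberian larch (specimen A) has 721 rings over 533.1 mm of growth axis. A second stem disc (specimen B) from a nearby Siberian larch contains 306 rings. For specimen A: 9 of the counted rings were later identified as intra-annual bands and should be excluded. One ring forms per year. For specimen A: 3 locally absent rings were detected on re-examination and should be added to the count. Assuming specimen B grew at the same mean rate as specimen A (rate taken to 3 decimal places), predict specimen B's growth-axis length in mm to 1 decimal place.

Specimen A: true ring count = 721 − 9 + 3 = 715.
A: 533.1 mm over 715 years gives 533.1 / 715 ≈ 0.746 mm per year.
Length of B = 0.746 × 306 = 228.3 mm.

228.3 mm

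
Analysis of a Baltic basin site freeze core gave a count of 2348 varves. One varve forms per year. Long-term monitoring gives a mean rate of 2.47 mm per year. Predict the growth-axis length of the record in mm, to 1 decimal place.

5799.6 mm

2348 years of growth are recorded.
2348 years at 2.47 mm/year gives 2.47 × 2348 = 5799.6 mm.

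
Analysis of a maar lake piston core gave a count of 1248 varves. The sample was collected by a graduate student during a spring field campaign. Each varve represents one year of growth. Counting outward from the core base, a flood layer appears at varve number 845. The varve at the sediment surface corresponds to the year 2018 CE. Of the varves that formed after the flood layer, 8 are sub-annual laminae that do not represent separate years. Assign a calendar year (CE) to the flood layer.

1623 CE

1248 − 845 = 403 varves lie beyond the flood layer toward the sediment surface.
403 − 8 false = 395 true varves after the flood layer.
The varve at the sediment surface is 2018 CE, so the flood layer dates to 2018 − 395 = 1623 CE.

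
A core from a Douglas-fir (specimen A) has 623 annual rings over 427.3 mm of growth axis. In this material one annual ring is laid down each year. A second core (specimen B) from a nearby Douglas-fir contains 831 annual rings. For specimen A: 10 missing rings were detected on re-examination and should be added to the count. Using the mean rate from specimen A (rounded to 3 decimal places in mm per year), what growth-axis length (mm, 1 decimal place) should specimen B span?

560.9 mm

Specimen A: adjusted count: 623 + 10 = 633 annual rings.
A: Mean rate = 427.3 mm / 633 years ≈ 0.675 mm/yr.
For B, 0.675 mm/year × 831 years = 560.9 mm.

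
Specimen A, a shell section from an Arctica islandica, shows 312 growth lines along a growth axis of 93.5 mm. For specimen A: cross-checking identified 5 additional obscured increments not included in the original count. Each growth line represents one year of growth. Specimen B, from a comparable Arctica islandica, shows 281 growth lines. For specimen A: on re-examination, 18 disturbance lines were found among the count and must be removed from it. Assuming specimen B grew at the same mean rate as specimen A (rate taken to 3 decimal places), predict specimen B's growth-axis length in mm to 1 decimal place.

88.0 mm

Specimen A: correcting the raw count gives 312 − 18 + 5 = 299 true growth lines.
A: Mean rate = 93.5 mm / 299 years ≈ 0.313 mm per year.
B's length ≈ 0.313 × 281 = 88.0 mm.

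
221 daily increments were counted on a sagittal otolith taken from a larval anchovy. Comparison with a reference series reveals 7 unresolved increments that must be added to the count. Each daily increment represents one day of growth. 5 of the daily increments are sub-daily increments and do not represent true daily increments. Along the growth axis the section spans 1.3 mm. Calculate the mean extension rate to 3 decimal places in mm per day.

True daily increment count = 221 − 5 + 7 = 223.
Mean rate = 1.3 mm / 223 days ≈ 0.006 mm per day.

0.006 mm per day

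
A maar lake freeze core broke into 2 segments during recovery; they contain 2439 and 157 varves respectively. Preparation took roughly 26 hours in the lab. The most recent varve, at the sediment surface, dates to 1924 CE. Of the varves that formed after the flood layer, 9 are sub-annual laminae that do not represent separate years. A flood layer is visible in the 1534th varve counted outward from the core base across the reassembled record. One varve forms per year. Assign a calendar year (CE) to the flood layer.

871 CE

Total varves = 2439 + 157 = 2596.
2596 − 1534 = 1062 varves lie beyond the flood layer toward the sediment surface.
Removing the 9 false varves leaves 1062 − 9 = 1053 true varves beyond the flood layer.
1924 − 1053 = 871 CE.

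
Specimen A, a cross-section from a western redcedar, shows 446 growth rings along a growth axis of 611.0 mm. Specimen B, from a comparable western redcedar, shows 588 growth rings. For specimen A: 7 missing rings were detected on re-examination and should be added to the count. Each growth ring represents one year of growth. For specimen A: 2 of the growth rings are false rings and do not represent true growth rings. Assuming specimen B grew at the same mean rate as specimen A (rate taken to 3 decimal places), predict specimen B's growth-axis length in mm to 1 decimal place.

796.7 mm

Specimen A: after corrections the count is 446 − 2 + 7 = 451 growth rings.
A: Extension rate ≈ 611.0 / 451 = 1.355 mm/year.
B's length ≈ 1.355 × 588 = 796.7 mm.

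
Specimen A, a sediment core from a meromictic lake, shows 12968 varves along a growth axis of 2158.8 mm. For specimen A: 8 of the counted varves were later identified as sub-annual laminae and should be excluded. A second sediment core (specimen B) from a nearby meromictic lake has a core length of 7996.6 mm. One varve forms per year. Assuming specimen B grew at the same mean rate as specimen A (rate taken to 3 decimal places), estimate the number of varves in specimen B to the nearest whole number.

47884 varves

Specimen A: after corrections the count is 12968 − 8 = 12960 varves.
A: 2158.8 mm over 12960 years gives 2158.8 / 12960 ≈ 0.167 mm/yr.
For B, 7996.6 / 0.167 = 47883.83 years ≈ 47884 varves.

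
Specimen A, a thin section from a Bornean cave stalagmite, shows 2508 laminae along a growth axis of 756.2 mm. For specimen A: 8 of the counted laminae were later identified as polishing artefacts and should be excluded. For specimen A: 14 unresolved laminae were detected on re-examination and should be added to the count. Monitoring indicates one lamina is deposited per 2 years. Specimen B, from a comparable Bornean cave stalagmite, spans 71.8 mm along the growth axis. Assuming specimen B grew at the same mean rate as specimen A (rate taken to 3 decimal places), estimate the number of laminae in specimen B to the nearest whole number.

Specimen A: correcting the raw count gives 2508 − 8 + 14 = 2514 true laminae.
Specimen A: at 2 years per lamina, 2514 × 2 = 5028 years.
A: 756.2 mm over 5028 years gives 756.2 / 5028 ≈ 0.150 mm/year.
Specimen B: 71.8 mm / 0.150 mm per year = 478.67 years; at 2 years per lamina that is 478.67 / 2 ≈ 239 laminae.

239 laminae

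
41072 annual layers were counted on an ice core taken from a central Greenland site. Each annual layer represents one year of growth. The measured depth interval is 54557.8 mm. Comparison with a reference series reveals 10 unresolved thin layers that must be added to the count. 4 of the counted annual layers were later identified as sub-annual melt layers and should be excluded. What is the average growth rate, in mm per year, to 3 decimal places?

1.328 mm per year

After corrections the count is 41072 − 4 + 10 = 41078 annual layers.
54557.8 mm over 41078 years gives 54557.8 / 41078 ≈ 1.328 mm per year.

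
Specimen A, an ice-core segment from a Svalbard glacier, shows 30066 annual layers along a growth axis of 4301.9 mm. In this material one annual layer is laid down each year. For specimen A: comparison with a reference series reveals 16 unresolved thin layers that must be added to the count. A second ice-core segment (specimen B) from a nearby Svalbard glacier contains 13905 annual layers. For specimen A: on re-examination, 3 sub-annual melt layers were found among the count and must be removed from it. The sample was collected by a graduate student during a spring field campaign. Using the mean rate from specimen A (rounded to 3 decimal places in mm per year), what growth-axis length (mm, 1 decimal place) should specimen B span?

Specimen A: true annual layer count = 30066 − 3 + 16 = 30079.
A: 4301.9 mm over 30079 years gives 4301.9 / 30079 ≈ 0.143 mm/year.
Length of B = 0.143 × 13905 = 1988.4 mm.

1988.4 mm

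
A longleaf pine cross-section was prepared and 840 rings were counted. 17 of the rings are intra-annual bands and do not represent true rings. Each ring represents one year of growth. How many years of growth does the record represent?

After corrections the count is 840 − 17 = 823 rings.
At one ring per year, that is 823 years.

823 years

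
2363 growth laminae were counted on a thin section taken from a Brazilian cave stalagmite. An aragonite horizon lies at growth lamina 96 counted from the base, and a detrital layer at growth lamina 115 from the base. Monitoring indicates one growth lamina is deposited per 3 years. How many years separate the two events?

57 yr

The two markers are separated by 115 − 96 = 19 growth laminae.
19 growth laminae at 3 years each span 19 × 3 = 57 years.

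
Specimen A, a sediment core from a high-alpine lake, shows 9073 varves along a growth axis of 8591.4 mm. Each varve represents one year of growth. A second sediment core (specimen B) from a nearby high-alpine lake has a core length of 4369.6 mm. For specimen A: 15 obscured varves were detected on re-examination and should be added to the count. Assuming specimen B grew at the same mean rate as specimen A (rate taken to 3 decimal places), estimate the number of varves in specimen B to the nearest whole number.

Specimen A: adjusted count: 9073 + 15 = 9088 varves.
A: Extension rate ≈ 8591.4 / 9088 = 0.945 mm per year.
For B, 4369.6 / 0.945 = 4623.92 years ≈ 4624 varves.

4624 varves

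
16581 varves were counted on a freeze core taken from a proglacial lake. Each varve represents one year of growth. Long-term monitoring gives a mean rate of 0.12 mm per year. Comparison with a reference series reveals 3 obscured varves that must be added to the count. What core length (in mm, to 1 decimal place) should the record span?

1990.1 mm

Adjusted count: 16581 + 3 = 16584 varves.
16584 years at 0.12 mm/year gives 0.12 × 16584 = 1990.1 mm.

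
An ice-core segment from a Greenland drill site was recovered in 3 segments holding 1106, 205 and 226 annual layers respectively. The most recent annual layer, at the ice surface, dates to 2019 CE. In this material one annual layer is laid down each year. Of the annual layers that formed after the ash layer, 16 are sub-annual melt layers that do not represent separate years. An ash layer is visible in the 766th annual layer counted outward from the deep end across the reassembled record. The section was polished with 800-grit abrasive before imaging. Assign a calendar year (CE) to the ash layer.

Total annual layers = 1106 + 205 + 226 = 1537.
1537 − 766 = 771 annual layers lie beyond the ash layer toward the ice surface.
771 − 16 false = 755 true annual layers after the ash layer.
2019 − 755 = 1264 CE.

1264 CE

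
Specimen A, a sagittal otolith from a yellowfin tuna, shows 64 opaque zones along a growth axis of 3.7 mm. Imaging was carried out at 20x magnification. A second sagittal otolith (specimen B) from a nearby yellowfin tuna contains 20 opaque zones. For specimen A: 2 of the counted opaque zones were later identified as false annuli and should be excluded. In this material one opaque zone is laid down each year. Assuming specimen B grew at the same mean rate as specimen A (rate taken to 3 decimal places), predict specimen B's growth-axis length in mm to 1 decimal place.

1.2 mm

Specimen A: correcting the raw count gives 64 − 2 = 62 true opaque zones.
A: Extension rate ≈ 3.7 / 62 = 0.060 mm/year.
B's length ≈ 0.060 × 20 = 1.2 mm.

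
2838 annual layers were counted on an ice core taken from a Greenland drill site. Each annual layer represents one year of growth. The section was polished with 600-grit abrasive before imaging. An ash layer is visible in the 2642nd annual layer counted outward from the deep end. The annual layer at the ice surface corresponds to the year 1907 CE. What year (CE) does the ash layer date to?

1711 CE

Between annual layer 2642 and the ice surface there are 2838 − 2642 = 196 annual layers.
1907 − 196 = 1711 CE.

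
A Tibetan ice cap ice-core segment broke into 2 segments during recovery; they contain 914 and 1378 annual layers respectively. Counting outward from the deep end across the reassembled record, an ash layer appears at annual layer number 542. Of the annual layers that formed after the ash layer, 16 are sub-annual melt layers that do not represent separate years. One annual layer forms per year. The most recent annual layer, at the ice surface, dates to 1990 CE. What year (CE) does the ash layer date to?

Total annual layers = 914 + 1378 = 2292.
The ash layer sits at annual layer 542 from the deep end, so 2292 − 542 = 1750 annual layers formed after it.
1750 − 16 false = 1734 true annual layers after the ash layer.
The annual layer at the ice surface is 1990 CE, so the ash layer dates to 1990 − 1734 = 256 CE.

256 CE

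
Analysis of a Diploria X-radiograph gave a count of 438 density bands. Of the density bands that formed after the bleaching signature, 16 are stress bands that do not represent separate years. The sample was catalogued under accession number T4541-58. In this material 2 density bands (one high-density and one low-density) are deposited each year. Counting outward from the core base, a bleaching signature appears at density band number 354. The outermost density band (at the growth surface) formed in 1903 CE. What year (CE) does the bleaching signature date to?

The bleaching signature sits at density band 354 from the core base, so 438 − 354 = 84 density bands formed after it.
84 − 16 false = 68 true density bands after the bleaching signature.
Dividing by 2 density bands per year: 68 / 2 = 34 years.
1903 − 34 = 1869 CE.

1869 CE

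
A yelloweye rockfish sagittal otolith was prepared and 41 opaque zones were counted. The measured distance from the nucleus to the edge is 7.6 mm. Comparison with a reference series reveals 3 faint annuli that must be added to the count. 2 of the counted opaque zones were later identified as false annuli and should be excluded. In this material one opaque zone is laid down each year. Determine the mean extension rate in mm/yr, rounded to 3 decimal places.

0.181 mm/yr

Adjusted count: 41 − 2 + 3 = 42 opaque zones.
7.6 mm over 42 years gives 7.6 / 42 ≈ 0.181 mm/yr.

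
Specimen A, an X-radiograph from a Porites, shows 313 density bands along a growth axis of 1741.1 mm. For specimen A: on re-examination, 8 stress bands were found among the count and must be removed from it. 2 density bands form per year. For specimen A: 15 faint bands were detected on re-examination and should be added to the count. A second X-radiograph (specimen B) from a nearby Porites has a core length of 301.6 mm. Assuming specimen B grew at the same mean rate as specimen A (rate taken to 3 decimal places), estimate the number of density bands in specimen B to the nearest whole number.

Specimen A: correcting the raw count gives 313 − 8 + 15 = 320 true density bands.
Specimen A: 320 density bands at 2 per year is 320 / 2 = 160 years.
A: 1741.1 mm over 160 years gives 1741.1 / 160 ≈ 10.882 mm/yr.
B spans 301.6 / 10.882 = 27.72 years; at 2 density bands per year that is 27.72 × 2 ≈ 55 density bands.

55 density bands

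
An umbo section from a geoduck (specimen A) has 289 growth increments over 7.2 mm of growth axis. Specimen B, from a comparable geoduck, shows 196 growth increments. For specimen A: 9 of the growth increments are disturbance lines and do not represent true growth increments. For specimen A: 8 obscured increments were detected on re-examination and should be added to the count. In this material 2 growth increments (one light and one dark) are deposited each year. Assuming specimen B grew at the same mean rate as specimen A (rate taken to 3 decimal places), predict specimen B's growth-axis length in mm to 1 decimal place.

Specimen A: after corrections the count is 289 − 9 + 8 = 288 growth increments.
Specimen A: dividing by 2 growth increments per year: 288 / 2 = 144 years.
A: 7.2 mm over 144 years gives 7.2 / 144 ≈ 0.050 mm/yr.
Specimen B: with 2 growth increments per year, 196 / 2 = 98 years. For B, 0.050 mm/year × 98 years = 4.9 mm.

4.9 mm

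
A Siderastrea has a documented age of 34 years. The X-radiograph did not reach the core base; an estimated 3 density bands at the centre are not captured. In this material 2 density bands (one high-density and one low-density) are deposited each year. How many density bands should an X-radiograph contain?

65 density bands

With 2 density bands per year, 34 years would produce 34 × 2 = 68 density bands.
68 − 3 missed = 65 density bands expected in the prepared section.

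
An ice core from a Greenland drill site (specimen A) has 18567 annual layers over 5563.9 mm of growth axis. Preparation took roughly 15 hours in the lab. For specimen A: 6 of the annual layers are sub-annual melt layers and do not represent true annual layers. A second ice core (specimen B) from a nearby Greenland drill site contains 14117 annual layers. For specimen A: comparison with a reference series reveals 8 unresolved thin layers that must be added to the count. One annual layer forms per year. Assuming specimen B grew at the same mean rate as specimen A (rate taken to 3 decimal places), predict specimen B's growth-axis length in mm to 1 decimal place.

4235.1 mm

Specimen A: after corrections the count is 18567 − 6 + 8 = 18569 annual layers.
A: Mean rate = 5563.9 mm / 18569 years ≈ 0.300 mm per year.
Length of B = 0.300 × 14117 = 4235.1 mm.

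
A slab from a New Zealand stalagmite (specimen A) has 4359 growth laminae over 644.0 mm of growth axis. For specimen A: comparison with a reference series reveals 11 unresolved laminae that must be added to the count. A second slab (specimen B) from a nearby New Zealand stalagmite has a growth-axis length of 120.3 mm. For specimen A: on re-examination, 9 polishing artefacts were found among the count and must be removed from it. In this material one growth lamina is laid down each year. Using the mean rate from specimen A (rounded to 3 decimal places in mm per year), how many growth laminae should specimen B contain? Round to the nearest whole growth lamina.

Specimen A: true growth lamina count = 4359 − 9 + 11 = 4361.
A: Mean rate = 644.0 mm / 4361 years ≈ 0.148 mm/year.
Specimen B: 120.3 mm / 0.148 mm per year = 812.84 years ≈ 813 growth laminae.

813 growth laminae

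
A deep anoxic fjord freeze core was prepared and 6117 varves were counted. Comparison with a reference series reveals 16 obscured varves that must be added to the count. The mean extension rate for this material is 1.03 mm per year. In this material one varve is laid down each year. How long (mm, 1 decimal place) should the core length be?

Adjusted count: 6117 + 16 = 6133 varves.
6133 years at 1.03 mm/year gives 1.03 × 6133 = 6317.0 mm.

6317.0 mm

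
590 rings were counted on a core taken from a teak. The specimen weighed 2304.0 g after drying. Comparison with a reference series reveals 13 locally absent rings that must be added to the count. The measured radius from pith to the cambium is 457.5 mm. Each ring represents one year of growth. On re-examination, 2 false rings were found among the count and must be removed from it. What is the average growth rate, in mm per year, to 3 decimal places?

Adjusted count: 590 − 2 + 13 = 601 rings.
Extension rate ≈ 457.5 / 601 = 0.761 mm per year.

0.761 mm per year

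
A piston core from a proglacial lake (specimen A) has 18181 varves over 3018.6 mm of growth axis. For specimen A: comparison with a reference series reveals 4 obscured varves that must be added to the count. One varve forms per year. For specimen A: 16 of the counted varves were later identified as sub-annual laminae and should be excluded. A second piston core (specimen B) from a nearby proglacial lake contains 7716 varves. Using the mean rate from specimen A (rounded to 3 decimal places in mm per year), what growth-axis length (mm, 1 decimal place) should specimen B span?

Specimen A: after corrections the count is 18181 − 16 + 4 = 18169 varves.
A: 3018.6 mm over 18169 years gives 3018.6 / 18169 ≈ 0.166 mm/yr.
B's length ≈ 0.166 × 7716 = 1280.9 mm.

1280.9 mm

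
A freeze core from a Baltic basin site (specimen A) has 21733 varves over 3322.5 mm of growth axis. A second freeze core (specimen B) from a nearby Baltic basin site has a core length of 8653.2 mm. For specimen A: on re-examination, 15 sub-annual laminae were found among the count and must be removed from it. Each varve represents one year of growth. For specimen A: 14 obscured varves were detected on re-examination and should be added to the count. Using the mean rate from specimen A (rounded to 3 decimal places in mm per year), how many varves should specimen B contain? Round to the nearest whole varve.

56557 varves

Specimen A: true varve count = 21733 − 15 + 14 = 21732.
A: Extension rate ≈ 3322.5 / 21732 = 0.153 mm per year.
For B, 8653.2 / 0.153 = 56556.86 years ≈ 56557 varves.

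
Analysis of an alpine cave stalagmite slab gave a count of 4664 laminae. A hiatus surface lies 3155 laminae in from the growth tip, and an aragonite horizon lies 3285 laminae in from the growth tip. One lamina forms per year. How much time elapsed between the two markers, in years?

Separation: 3285 − 3155 = 130 laminae.
That is 130 years at one lamina per year.

130 years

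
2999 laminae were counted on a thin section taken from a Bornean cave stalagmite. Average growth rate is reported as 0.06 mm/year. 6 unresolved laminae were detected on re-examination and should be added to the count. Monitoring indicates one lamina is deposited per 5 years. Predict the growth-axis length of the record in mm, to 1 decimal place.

901.5 mm

After corrections the count is 2999 + 6 = 3005 laminae.
Multiplying by 5 years per lamina: 3005 × 5 = 15025 years.
Length ≈ 0.06 × 15025 = 901.5 mm.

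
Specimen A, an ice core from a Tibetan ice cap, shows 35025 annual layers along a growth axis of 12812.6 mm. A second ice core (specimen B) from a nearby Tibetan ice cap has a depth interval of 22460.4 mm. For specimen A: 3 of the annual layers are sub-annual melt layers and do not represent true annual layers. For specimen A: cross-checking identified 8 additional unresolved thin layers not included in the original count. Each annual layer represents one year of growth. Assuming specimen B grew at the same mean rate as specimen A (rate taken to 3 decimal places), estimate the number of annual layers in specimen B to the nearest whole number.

61367 annual layers

Specimen A: correcting the raw count gives 35025 − 3 + 8 = 35030 true annual layers.
A: 12812.6 mm over 35030 years gives 12812.6 / 35030 ≈ 0.366 mm/yr.
B spans 22460.4 / 0.366 = 61367.21 years ≈ 61367 annual layers.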